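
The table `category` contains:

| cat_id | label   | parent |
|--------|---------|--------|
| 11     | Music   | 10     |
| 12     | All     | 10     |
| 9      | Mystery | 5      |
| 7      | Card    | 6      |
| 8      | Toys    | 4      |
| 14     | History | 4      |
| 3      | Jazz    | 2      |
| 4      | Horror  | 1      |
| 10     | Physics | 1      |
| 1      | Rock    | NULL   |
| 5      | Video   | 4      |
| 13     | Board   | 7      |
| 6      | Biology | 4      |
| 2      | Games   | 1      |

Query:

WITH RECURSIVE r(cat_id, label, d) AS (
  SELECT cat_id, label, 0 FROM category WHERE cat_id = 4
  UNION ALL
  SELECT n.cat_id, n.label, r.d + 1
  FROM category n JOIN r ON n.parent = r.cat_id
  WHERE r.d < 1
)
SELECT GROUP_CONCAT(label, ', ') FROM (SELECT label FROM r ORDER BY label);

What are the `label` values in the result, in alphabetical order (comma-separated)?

Base: cat_id=4 (Horror) at d 0.
Iteration 1: rows with parent in {4} -> Video (id 5, d 1), Biology (id 6, d 1), Toys (id 8, d 1), History (id 14, d 1).
Iteration 2: d < 1 fails for all current rows; recursion stops.

Biology, History, Horror, Toys, Video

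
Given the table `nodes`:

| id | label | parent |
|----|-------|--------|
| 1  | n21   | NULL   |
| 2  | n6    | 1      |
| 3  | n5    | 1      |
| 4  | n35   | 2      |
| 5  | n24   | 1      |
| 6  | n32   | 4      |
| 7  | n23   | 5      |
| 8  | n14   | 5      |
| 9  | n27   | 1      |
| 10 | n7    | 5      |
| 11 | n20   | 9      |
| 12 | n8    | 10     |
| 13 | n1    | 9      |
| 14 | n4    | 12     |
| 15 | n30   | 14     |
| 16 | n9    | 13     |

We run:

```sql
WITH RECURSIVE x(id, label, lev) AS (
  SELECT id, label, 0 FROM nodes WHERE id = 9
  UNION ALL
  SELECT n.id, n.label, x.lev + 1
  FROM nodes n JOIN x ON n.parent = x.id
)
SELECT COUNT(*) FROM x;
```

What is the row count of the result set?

4

Base: id=9 (n27) at lev 0.
Iteration 1: rows with parent in {9} -> n20 (id 11, lev 1), n1 (id 13, lev 1).
Iteration 2: rows with parent in {11,13} -> n9 (id 16, lev 2).
Iteration 3: no rows with parent in {16}; recursion stops.
Total rows emitted: 4.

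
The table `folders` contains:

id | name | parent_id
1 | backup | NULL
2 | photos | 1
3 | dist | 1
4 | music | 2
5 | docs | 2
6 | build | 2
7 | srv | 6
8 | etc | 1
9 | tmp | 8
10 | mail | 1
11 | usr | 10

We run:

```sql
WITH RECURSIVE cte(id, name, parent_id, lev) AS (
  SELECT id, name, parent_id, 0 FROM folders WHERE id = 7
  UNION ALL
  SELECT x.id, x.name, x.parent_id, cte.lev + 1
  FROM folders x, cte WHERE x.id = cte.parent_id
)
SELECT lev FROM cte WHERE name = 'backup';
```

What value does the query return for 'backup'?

3

Base: id=7 (srv), parent_id=6, lev 0.
Iteration 1: join on id=6 -> build (id 6, parent_id=2, lev 1).
Iteration 2: join on id=2 -> photos (id 2, parent_id=1, lev 2).
Iteration 3: join on id=1 -> backup (id 1, parent_id=NULL, lev 3).
Iteration 4: parent_id is NULL; no match; recursion stops.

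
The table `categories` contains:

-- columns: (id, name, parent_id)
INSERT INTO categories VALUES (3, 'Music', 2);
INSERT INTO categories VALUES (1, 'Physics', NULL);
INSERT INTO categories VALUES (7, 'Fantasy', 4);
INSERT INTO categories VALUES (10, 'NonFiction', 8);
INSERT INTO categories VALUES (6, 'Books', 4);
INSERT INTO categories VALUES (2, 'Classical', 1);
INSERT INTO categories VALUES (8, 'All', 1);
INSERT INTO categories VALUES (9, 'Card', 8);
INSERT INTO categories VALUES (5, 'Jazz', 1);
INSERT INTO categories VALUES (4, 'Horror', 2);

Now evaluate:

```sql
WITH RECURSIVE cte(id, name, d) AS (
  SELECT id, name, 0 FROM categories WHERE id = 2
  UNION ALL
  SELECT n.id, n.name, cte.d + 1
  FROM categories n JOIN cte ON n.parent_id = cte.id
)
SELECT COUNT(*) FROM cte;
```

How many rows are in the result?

Base: id=2 (Classical) at d 0.
Iteration 1: rows with parent_id in {2} -> Music (id 3, d 1), Horror (id 4, d 1).
Iteration 2: rows with parent_id in {3,4} -> Books (id 6, d 2), Fantasy (id 7, d 2).
Iteration 3: no rows with parent_id in {6,7}; recursion stops.
Total rows emitted: 5.

5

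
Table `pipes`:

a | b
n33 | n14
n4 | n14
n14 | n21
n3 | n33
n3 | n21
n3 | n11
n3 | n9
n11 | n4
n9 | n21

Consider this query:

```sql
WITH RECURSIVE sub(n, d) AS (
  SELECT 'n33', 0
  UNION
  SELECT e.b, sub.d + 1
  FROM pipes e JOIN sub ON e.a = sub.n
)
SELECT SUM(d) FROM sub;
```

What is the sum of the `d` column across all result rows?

3

Base: (n33, d=0).
Iteration 1: edges from {n33} -> (n14, d=1).
Iteration 2: edges from {n14} -> (n21, d=2).
Iteration 3: no outgoing edges from {n21}; recursion stops.
SUM(d) = 0 + 1 + 2 = 3.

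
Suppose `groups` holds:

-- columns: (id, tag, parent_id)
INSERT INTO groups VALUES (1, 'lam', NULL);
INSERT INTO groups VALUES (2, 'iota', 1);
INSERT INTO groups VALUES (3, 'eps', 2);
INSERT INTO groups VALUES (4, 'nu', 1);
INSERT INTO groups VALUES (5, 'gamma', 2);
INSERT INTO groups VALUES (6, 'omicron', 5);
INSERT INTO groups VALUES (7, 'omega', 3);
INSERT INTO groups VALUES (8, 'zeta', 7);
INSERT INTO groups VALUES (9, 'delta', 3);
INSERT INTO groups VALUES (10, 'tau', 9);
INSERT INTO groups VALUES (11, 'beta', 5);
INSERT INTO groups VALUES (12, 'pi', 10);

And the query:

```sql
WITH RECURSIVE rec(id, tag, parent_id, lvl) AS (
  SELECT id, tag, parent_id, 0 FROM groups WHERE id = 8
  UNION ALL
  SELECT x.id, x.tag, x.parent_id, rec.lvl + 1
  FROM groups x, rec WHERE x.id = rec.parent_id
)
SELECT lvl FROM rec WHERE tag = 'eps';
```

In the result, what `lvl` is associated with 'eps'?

Base: id=8 (zeta), parent_id=7, lvl 0.
Iteration 1: join on id=7 -> omega (id 7, parent_id=3, lvl 1).
Iteration 2: join on id=3 -> eps (id 3, parent_id=2, lvl 2).
Iteration 3: join on id=2 -> iota (id 2, parent_id=1, lvl 3).
Iteration 4: join on id=1 -> lam (id 1, parent_id=NULL, lvl 4).
Iteration 5: parent_id is NULL; no match; recursion stops.

2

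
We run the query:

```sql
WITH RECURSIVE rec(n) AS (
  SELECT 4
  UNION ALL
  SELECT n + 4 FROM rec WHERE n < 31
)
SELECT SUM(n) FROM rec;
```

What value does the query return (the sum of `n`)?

Base: n=4.
Iteration 1: 4 < 31 holds -> n = 4 + 4 = 8.
Iteration 2: 8 < 31 holds -> n = 8 + 4 = 12.
Iteration 3: 12 < 31 holds -> n = 12 + 4 = 16.
Iteration 4: 16 < 31 holds -> n = 16 + 4 = 20.
Iteration 5: 20 < 31 holds -> n = 20 + 4 = 24.
Iteration 6: 24 < 31 holds -> n = 24 + 4 = 28.
Iteration 7: 28 < 31 holds -> n = 28 + 4 = 32.
Iteration 8: 32 < 31 fails; recursion stops.
SUM(n) = 4 + 8 + 12 + 16 + 20 + 24 + 28 + 32 = 144.

144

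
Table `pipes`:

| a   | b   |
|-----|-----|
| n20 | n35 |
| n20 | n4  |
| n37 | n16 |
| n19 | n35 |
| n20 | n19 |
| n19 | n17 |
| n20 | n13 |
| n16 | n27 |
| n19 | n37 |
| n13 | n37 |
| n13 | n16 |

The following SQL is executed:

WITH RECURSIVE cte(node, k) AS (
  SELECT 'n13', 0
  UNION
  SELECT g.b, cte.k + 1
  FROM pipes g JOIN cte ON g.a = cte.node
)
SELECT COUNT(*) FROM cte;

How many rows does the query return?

Base: (n13, k=0).
Iteration 1: edges from {n13} -> (n16, k=1), (n37, k=1).
Iteration 2: edges from {n16,n37} -> (n16, k=2), (n27, k=2).
Iteration 3: edges from {n16,n27} -> (n27, k=3).
Iteration 4: no outgoing edges from {n27}; recursion stops.
Total rows emitted: 6.

6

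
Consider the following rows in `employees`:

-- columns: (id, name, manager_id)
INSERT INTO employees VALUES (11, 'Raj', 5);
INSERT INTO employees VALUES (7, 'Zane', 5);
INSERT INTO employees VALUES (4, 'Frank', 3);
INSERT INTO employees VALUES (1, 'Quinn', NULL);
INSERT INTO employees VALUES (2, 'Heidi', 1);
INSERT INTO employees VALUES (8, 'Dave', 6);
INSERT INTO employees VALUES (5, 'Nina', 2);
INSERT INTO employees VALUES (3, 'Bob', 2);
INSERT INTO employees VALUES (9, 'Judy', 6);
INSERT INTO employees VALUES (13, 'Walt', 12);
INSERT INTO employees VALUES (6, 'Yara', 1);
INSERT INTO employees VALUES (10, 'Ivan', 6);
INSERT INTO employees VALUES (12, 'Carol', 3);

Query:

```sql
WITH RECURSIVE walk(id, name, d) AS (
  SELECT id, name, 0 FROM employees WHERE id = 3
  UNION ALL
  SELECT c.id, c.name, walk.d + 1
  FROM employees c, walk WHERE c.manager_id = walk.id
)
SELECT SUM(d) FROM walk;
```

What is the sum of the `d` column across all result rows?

4

Base: id=3 (Bob) at d 0.
Iteration 1: rows with manager_id in {3} -> Frank (id 4, d 1), Carol (id 12, d 1).
Iteration 2: rows with manager_id in {4,12} -> Walt (id 13, d 2).
Iteration 3: no rows with manager_id in {13}; recursion stops.
SUM(d) = 0 + 1 + 1 + 2 = 4.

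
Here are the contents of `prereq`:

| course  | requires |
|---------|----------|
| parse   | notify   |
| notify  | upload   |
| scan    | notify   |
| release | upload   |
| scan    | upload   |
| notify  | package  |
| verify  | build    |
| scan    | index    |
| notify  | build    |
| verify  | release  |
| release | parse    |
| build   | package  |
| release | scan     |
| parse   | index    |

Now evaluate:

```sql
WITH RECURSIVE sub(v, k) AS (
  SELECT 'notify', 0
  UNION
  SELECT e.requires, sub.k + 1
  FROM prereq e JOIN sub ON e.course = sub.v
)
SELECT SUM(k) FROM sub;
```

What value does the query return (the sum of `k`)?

Base: (notify, k=0).
Iteration 1: edges from {notify} -> (build, k=1), (package, k=1), (upload, k=1).
Iteration 2: edges from {build,package,upload} -> (package, k=2).
Iteration 3: no outgoing edges from {package}; recursion stops.
SUM(k) = 0 + 1 + 1 + 1 + 2 = 5.

5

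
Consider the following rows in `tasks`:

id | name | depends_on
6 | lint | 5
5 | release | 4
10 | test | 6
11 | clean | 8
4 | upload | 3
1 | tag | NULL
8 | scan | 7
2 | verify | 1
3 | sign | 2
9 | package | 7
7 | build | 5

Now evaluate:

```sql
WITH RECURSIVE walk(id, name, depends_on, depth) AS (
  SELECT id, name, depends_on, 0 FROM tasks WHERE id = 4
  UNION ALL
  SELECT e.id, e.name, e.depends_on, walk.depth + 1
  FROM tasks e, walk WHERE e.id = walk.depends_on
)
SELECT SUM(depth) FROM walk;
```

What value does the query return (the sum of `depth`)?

6

Base: id=4 (upload), depends_on=3, depth 0.
Iteration 1: join on id=3 -> sign (id 3, depends_on=2, depth 1).
Iteration 2: join on id=2 -> verify (id 2, depends_on=1, depth 2).
Iteration 3: join on id=1 -> tag (id 1, depends_on=NULL, depth 3).
Iteration 4: depends_on is NULL; no match; recursion stops.
SUM(depth) = 0 + 1 + 2 + 3 = 6.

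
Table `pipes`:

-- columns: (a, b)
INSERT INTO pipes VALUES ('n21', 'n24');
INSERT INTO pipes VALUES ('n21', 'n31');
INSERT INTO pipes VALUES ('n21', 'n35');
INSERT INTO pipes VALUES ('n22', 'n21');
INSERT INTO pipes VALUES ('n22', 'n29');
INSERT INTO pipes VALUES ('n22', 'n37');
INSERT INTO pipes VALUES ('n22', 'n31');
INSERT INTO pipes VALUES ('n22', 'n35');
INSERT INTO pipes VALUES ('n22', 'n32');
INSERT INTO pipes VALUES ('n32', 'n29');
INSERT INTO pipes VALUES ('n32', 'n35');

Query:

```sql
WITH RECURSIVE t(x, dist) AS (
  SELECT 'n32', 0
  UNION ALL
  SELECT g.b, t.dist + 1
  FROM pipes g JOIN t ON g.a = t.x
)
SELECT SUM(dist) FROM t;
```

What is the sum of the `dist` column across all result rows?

Base: (n32, dist=0).
Iteration 1: edges from {n32} -> (n29, dist=1), (n35, dist=1).
Iteration 2: no outgoing edges from {n29,n35}; recursion stops.
SUM(dist) = 0 + 1 + 1 = 2.

2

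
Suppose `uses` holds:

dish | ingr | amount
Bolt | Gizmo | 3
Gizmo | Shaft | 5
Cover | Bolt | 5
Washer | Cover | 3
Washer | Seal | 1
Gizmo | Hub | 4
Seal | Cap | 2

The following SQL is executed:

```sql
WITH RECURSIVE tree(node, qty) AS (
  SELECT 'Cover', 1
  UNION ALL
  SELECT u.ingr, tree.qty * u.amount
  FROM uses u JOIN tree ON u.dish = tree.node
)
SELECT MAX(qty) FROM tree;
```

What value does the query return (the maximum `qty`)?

75

Base: (Cover, qty=1).
Iteration 1: components of {Cover} -> Bolt = 1*5 = 5.
Iteration 2: components of {Bolt} -> Gizmo = 5*3 = 15.
Iteration 3: components of {Gizmo} -> Hub = 15*4 = 60, Shaft = 15*5 = 75.
Iteration 4: no further components; recursion stops.
qty values: 1, 5, 15, 60, 75; the maximum is 75.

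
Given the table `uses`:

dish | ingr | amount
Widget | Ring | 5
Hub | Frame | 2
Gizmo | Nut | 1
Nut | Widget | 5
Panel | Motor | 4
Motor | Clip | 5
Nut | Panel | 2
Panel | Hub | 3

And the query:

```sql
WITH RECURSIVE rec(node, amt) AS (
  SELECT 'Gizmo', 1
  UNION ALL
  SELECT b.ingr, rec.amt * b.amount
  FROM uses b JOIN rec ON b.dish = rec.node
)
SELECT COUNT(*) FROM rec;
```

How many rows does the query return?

Base: (Gizmo, amt=1).
Iteration 1: components of {Gizmo} -> Nut = 1*1 = 1.
Iteration 2: components of {Nut} -> Panel = 1*2 = 2, Widget = 1*5 = 5.
Iteration 3: components of {Panel,Widget} -> Hub = 2*3 = 6, Motor = 2*4 = 8, Ring = 5*5 = 25.
Iteration 4: components of {Hub,Motor,Ring} -> Clip = 8*5 = 40, Frame = 6*2 = 12.
Iteration 5: no further components; recursion stops.
Total rows emitted: 9.

9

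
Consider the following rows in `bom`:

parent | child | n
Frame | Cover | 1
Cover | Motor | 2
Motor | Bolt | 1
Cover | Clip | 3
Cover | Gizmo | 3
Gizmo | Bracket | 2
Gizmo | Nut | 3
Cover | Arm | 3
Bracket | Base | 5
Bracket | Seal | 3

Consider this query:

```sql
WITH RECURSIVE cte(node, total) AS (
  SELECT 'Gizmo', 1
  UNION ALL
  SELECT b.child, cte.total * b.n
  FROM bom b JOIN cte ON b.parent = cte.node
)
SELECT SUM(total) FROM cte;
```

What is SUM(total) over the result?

22

Base: (Gizmo, total=1).
Iteration 1: components of {Gizmo} -> Bracket = 1*2 = 2, Nut = 1*3 = 3.
Iteration 2: components of {Bracket,Nut} -> Base = 2*5 = 10, Seal = 2*3 = 6.
Iteration 3: no further components; recursion stops.
SUM(total) = 1 + 2 + 3 + 10 + 6 = 22.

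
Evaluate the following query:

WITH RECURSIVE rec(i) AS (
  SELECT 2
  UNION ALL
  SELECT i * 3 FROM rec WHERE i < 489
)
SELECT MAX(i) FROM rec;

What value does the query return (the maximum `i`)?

Base: i=2.
Iteration 1: 2 < 489 holds -> i = 2 * 3 = 6.
Iteration 2: 6 < 489 holds -> i = 6 * 3 = 18.
Iteration 3: 18 < 489 holds -> i = 18 * 3 = 54.
Iteration 4: 54 < 489 holds -> i = 54 * 3 = 162.
Iteration 5: 162 < 489 holds -> i = 162 * 3 = 486.
Iteration 6: 486 < 489 holds -> i = 486 * 3 = 1458.
Iteration 7: 1458 < 489 fails; recursion stops.
i values: 2, 6, 18, 54, 162, 486, 1458; the maximum is 1458.

1458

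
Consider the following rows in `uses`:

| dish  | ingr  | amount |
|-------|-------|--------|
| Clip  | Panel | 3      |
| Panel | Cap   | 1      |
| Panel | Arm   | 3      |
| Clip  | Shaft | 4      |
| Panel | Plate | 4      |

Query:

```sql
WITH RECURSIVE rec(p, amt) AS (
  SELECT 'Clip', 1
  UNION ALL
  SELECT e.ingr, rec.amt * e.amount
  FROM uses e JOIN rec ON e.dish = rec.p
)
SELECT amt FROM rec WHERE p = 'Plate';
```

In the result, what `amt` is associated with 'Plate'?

Base: (Clip, amt=1).
Iteration 1: components of {Clip} -> Panel = 1*3 = 3, Shaft = 1*4 = 4.
Iteration 2: components of {Panel,Shaft} -> Arm = 3*3 = 9, Cap = 3*1 = 3, Plate = 3*4 = 12.
Iteration 3: no further components; recursion stops.

12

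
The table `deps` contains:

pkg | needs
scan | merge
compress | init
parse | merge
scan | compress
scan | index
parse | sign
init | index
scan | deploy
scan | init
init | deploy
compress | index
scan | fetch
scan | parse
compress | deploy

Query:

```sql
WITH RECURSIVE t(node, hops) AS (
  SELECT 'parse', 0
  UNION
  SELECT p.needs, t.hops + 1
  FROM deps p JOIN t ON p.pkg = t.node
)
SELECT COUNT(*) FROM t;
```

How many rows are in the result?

3

Base: (parse, hops=0).
Iteration 1: edges from {parse} -> (merge, hops=1), (sign, hops=1).
Iteration 2: no outgoing edges from {merge,sign}; recursion stops.
Total rows emitted: 3.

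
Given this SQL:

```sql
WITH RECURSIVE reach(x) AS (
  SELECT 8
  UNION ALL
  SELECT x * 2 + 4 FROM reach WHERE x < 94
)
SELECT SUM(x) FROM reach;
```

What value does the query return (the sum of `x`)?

352

Base: x=8.
Iteration 1: 8 < 94 holds -> x = 8 * 2 + 4 = 20.
Iteration 2: 20 < 94 holds -> x = 20 * 2 + 4 = 44.
Iteration 3: 44 < 94 holds -> x = 44 * 2 + 4 = 92.
Iteration 4: 92 < 94 holds -> x = 92 * 2 + 4 = 188.
Iteration 5: 188 < 94 fails; recursion stops.
SUM(x) = 8 + 20 + 44 + 92 + 188 = 352.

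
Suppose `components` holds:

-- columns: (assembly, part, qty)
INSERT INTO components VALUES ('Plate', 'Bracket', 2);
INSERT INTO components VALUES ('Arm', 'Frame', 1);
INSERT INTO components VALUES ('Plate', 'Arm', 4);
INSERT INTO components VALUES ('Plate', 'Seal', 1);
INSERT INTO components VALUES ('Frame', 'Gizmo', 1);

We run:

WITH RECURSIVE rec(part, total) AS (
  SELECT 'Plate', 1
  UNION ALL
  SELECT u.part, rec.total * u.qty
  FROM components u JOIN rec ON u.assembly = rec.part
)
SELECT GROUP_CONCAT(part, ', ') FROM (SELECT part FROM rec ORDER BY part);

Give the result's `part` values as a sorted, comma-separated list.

Arm, Bracket, Frame, Gizmo, Plate, Seal

Base: (Plate, total=1).
Iteration 1: components of {Plate} -> Arm = 1*4 = 4, Bracket = 1*2 = 2, Seal = 1*1 = 1.
Iteration 2: components of {Arm,Bracket,Seal} -> Frame = 4*1 = 4.
Iteration 3: components of {Frame} -> Gizmo = 4*1 = 4.
Iteration 4: no further components; recursion stops.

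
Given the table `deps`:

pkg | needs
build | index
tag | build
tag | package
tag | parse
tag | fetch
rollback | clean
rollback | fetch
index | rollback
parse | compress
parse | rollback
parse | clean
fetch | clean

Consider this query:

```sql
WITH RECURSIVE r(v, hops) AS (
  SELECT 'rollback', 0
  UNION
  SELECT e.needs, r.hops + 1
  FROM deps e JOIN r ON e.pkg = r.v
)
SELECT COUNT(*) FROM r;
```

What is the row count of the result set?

Base: (rollback, hops=0).
Iteration 1: edges from {rollback} -> (clean, hops=1), (fetch, hops=1).
Iteration 2: edges from {clean,fetch} -> (clean, hops=2).
Iteration 3: no outgoing edges from {clean}; recursion stops.
Total rows emitted: 4.

4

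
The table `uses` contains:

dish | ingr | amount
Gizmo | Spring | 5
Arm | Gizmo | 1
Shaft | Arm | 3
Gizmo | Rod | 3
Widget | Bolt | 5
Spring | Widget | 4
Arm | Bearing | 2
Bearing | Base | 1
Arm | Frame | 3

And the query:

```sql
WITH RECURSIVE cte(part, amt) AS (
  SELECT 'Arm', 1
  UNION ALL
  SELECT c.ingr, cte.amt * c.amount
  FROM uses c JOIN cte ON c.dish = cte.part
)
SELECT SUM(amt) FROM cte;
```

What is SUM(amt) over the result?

137

Base: (Arm, amt=1).
Iteration 1: components of {Arm} -> Bearing = 1*2 = 2, Frame = 1*3 = 3, Gizmo = 1*1 = 1.
Iteration 2: components of {Bearing,Frame,Gizmo} -> Base = 2*1 = 2, Rod = 1*3 = 3, Spring = 1*5 = 5.
Iteration 3: components of {Base,Rod,Spring} -> Widget = 5*4 = 20.
Iteration 4: components of {Widget} -> Bolt = 20*5 = 100.
Iteration 5: no further components; recursion stops.
SUM(amt) = 1 + 3 + 1 + 2 + 5 + 3 + 2 + 20 + 100 = 137.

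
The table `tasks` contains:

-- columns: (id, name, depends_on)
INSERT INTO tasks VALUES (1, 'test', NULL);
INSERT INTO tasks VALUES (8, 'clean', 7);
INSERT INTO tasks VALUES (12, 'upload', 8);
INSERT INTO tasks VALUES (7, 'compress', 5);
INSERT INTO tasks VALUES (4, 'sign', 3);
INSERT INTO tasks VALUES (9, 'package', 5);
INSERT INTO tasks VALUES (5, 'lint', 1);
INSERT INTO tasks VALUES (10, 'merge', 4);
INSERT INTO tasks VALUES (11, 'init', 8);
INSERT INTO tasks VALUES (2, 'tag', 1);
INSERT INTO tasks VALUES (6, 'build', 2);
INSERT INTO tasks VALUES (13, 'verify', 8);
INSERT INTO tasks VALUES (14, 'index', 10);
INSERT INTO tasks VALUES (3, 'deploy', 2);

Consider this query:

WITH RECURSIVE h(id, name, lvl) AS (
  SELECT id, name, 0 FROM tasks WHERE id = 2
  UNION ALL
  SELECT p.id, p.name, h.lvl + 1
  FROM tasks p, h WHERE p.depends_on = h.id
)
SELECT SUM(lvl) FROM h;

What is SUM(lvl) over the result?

11

Base: id=2 (tag) at lvl 0.
Iteration 1: rows with depends_on in {2} -> deploy (id 3, lvl 1), build (id 6, lvl 1).
Iteration 2: rows with depends_on in {3,6} -> sign (id 4, lvl 2).
Iteration 3: rows with depends_on in {4} -> merge (id 10, lvl 3).
Iteration 4: rows with depends_on in {10} -> index (id 14, lvl 4).
Iteration 5: no rows with depends_on in {14}; recursion stops.
SUM(lvl) = 0 + 1 + 1 + 2 + 3 + 4 = 11.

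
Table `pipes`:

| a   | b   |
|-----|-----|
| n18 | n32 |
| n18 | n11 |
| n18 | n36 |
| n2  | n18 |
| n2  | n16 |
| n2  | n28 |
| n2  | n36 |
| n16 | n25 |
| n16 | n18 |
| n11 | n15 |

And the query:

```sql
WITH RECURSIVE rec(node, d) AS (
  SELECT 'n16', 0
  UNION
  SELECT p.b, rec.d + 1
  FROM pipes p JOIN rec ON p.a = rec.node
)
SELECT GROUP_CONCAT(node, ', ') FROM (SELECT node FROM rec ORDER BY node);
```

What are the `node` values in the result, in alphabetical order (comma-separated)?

n11, n15, n16, n18, n25, n32, n36

Base: (n16, d=0).
Iteration 1: edges from {n16} -> (n18, d=1), (n25, d=1).
Iteration 2: edges from {n18,n25} -> (n11, d=2), (n32, d=2), (n36, d=2).
Iteration 3: edges from {n11,n32,n36} -> (n15, d=3).
Iteration 4: no outgoing edges from {n15}; recursion stops.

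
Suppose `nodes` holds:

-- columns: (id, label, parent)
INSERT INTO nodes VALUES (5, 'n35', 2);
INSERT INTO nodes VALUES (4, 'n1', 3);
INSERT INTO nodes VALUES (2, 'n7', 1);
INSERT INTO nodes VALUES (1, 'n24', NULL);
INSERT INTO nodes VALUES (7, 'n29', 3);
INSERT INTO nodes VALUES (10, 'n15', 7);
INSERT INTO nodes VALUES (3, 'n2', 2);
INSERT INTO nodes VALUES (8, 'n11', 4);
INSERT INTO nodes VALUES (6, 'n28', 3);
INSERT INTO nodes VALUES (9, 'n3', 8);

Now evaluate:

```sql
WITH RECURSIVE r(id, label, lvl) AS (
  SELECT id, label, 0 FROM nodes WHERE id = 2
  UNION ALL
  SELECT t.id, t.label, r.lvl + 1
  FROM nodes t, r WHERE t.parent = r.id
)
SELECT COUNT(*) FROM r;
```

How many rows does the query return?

9

Base: id=2 (n7) at lvl 0.
Iteration 1: rows with parent in {2} -> n2 (id 3, lvl 1), n35 (id 5, lvl 1).
Iteration 2: rows with parent in {3,5} -> n1 (id 4, lvl 2), n28 (id 6, lvl 2), n29 (id 7, lvl 2).
Iteration 3: rows with parent in {4,6,7} -> n11 (id 8, lvl 3), n15 (id 10, lvl 3).
Iteration 4: rows with parent in {8,10} -> n3 (id 9, lvl 4).
Iteration 5: no rows with parent in {9}; recursion stops.
Total rows emitted: 9.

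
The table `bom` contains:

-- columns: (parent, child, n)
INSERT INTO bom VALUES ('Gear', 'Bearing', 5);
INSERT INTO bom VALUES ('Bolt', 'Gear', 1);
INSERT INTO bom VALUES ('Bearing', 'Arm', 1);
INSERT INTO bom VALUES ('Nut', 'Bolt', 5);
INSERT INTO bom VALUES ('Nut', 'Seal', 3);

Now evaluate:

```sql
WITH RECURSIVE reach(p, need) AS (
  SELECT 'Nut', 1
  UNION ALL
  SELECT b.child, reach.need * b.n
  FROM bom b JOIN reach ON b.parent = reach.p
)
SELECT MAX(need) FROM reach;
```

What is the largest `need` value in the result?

Base: (Nut, need=1).
Iteration 1: components of {Nut} -> Bolt = 1*5 = 5, Seal = 1*3 = 3.
Iteration 2: components of {Bolt,Seal} -> Gear = 5*1 = 5.
Iteration 3: components of {Gear} -> Bearing = 5*5 = 25.
Iteration 4: components of {Bearing} -> Arm = 25*1 = 25.
Iteration 5: no further components; recursion stops.
need values: 1, 5, 3, 5, 25, 25; the maximum is 25.

25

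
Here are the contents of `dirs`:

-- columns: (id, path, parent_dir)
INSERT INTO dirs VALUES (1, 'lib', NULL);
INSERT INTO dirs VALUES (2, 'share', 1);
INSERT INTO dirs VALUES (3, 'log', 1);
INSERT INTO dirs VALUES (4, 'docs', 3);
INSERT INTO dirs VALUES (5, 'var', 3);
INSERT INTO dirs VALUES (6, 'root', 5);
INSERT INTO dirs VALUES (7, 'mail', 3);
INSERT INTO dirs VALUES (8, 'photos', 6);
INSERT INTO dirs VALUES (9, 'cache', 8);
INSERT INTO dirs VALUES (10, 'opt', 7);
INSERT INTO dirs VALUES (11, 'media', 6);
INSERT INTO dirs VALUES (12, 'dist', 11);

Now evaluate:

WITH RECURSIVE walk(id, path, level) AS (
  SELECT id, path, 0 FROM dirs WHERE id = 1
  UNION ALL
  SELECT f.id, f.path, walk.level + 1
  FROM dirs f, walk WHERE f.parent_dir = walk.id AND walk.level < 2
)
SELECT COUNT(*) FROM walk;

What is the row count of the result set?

6

Base: id=1 (lib) at level 0.
Iteration 1: rows with parent_dir in {1} -> share (id 2, level 1), log (id 3, level 1).
Iteration 2: rows with parent_dir in {2,3} -> docs (id 4, level 2), var (id 5, level 2), mail (id 7, level 2).
Iteration 3: level < 2 fails for all current rows; recursion stops.
Total rows emitted: 6.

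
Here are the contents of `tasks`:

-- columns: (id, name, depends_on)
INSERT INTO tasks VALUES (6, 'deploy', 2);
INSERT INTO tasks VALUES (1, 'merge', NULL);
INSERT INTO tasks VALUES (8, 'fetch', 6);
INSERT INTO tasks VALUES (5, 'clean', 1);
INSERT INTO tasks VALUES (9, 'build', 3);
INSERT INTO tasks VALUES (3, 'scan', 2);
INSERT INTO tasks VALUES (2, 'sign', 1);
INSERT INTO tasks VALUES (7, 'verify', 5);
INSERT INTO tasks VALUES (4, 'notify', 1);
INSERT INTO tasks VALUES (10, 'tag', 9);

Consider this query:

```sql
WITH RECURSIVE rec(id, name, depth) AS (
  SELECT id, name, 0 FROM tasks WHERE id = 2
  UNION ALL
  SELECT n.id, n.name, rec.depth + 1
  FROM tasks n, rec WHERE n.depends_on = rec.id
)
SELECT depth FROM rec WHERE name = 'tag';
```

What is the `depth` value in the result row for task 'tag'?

3

Base: id=2 (sign) at depth 0.
Iteration 1: rows with depends_on in {2} -> scan (id 3, depth 1), deploy (id 6, depth 1).
Iteration 2: rows with depends_on in {3,6} -> fetch (id 8, depth 2), build (id 9, depth 2).
Iteration 3: rows with depends_on in {8,9} -> tag (id 10, depth 3).
Iteration 4: no rows with depends_on in {10}; recursion stops.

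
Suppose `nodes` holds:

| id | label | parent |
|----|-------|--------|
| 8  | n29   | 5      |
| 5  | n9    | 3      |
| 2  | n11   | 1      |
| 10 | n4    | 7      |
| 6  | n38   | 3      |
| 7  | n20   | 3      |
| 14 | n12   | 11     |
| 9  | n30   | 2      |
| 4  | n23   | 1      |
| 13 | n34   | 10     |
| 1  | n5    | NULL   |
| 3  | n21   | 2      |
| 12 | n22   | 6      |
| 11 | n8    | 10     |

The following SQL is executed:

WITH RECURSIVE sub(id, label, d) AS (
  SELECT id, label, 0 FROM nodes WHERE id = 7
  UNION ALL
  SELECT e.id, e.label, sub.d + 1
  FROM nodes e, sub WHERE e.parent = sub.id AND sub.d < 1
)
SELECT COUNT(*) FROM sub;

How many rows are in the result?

Base: id=7 (n20) at d 0.
Iteration 1: rows with parent in {7} -> n4 (id 10, d 1).
Iteration 2: d < 1 fails for all current rows; recursion stops.
Total rows emitted: 2.

2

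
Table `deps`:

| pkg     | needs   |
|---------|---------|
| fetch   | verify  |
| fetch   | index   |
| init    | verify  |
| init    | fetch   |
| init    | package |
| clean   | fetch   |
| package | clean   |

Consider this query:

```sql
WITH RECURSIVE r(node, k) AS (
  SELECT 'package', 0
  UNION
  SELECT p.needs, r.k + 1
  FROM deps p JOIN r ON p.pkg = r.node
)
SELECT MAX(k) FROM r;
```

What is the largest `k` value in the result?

3

Base: (package, k=0).
Iteration 1: edges from {package} -> (clean, k=1).
Iteration 2: edges from {clean} -> (fetch, k=2).
Iteration 3: edges from {fetch} -> (index, k=3), (verify, k=3).
Iteration 4: no outgoing edges from {index,verify}; recursion stops.
k values: 0, 1, 2, 3, 3; the maximum is 3.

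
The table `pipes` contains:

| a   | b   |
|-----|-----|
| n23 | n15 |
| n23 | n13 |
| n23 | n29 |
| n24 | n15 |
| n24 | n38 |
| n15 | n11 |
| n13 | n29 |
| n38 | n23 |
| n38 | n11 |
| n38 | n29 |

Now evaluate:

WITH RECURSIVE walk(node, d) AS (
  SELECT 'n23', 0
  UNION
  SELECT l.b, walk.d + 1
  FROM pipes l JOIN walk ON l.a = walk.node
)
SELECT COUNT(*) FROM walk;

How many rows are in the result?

6

Base: (n23, d=0).
Iteration 1: edges from {n23} -> (n13, d=1), (n15, d=1), (n29, d=1).
Iteration 2: edges from {n13,n15,n29} -> (n11, d=2), (n29, d=2).
Iteration 3: no outgoing edges from {n11,n29}; recursion stops.
Total rows emitted: 6.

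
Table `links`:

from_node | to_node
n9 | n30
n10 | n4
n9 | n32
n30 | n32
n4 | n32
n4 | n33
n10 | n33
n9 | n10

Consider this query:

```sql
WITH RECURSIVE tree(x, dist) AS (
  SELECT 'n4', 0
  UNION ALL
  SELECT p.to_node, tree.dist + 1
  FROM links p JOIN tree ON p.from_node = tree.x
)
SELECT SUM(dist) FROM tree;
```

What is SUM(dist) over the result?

2

Base: (n4, dist=0).
Iteration 1: edges from {n4} -> (n32, dist=1), (n33, dist=1).
Iteration 2: no outgoing edges from {n32,n33}; recursion stops.
SUM(dist) = 0 + 1 + 1 = 2.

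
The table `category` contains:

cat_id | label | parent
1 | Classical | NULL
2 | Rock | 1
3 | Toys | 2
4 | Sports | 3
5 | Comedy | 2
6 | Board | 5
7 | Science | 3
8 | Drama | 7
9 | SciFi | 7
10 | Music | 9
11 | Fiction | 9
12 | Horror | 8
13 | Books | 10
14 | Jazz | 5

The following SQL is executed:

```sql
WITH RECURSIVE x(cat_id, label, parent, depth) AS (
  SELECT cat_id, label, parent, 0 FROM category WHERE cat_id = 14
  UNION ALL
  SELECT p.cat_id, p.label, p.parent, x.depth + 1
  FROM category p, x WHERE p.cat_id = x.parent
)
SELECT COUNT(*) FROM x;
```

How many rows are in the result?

Base: cat_id=14 (Jazz), parent=5, depth 0.
Iteration 1: join on cat_id=5 -> Comedy (id 5, parent=2, depth 1).
Iteration 2: join on cat_id=2 -> Rock (id 2, parent=1, depth 2).
Iteration 3: join on cat_id=1 -> Classical (id 1, parent=NULL, depth 3).
Iteration 4: parent is NULL; no match; recursion stops.
Total rows emitted: 4.

4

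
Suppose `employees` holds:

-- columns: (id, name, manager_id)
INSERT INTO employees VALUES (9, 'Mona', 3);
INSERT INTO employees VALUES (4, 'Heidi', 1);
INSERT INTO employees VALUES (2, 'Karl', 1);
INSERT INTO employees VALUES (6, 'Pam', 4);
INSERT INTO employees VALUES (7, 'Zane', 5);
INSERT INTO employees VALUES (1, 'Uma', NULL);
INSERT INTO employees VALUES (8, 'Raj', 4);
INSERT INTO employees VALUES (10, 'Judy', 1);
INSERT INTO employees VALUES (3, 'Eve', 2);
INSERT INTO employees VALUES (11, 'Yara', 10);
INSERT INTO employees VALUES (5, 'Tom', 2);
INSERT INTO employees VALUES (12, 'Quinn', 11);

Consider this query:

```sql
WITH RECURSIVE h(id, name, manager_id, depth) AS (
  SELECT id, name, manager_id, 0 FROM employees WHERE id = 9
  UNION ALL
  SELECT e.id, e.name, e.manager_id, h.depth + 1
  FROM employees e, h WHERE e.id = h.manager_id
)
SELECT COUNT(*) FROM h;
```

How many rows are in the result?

4

Base: id=9 (Mona), manager_id=3, depth 0.
Iteration 1: join on id=3 -> Eve (id 3, manager_id=2, depth 1).
Iteration 2: join on id=2 -> Karl (id 2, manager_id=1, depth 2).
Iteration 3: join on id=1 -> Uma (id 1, manager_id=NULL, depth 3).
Iteration 4: manager_id is NULL; no match; recursion stops.
Total rows emitted: 4.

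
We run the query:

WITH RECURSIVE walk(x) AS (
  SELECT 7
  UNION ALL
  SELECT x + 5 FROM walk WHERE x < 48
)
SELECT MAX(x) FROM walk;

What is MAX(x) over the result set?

52

Base: x=7.
Iteration 1: 7 < 48 holds -> x = 7 + 5 = 12.
Iteration 2: 12 < 48 holds -> x = 12 + 5 = 17.
Iteration 3: 17 < 48 holds -> x = 17 + 5 = 22.
Iteration 4: 22 < 48 holds -> x = 22 + 5 = 27.
Iteration 5: 27 < 48 holds -> x = 27 + 5 = 32.
Iteration 6: 32 < 48 holds -> x = 32 + 5 = 37.
Iteration 7: 37 < 48 holds -> x = 37 + 5 = 42.
Iteration 8: 42 < 48 holds -> x = 42 + 5 = 47.
Iteration 9: 47 < 48 holds -> x = 47 + 5 = 52.
Iteration 10: 52 < 48 fails; recursion stops.
x values: 7, 12, 17, 22, 27, 32, 37, 42, 47, 52; the maximum is 52.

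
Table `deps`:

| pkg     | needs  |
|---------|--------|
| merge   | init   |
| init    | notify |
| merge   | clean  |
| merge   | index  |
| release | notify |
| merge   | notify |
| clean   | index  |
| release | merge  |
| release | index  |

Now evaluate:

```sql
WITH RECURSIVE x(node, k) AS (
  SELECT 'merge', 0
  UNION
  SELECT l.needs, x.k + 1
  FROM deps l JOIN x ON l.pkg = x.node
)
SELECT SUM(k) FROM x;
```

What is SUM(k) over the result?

8

Base: (merge, k=0).
Iteration 1: edges from {merge} -> (clean, k=1), (index, k=1), (init, k=1), (notify, k=1).
Iteration 2: edges from {clean,index,init,notify} -> (index, k=2), (notify, k=2).
Iteration 3: no outgoing edges from {index,notify}; recursion stops.
SUM(k) = 0 + 1 + 1 + 1 + 1 + 2 + 2 = 8.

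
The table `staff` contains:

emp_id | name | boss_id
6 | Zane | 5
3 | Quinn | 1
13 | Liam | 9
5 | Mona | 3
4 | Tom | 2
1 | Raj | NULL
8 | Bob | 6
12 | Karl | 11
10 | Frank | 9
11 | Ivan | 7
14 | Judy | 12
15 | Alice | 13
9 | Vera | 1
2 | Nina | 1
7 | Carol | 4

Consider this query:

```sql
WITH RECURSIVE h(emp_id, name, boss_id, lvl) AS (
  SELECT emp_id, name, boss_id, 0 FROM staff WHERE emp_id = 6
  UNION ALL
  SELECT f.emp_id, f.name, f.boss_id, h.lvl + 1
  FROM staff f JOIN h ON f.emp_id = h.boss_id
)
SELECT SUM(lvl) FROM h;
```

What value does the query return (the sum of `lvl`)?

6

Base: emp_id=6 (Zane), boss_id=5, lvl 0.
Iteration 1: join on emp_id=5 -> Mona (id 5, boss_id=3, lvl 1).
Iteration 2: join on emp_id=3 -> Quinn (id 3, boss_id=1, lvl 2).
Iteration 3: join on emp_id=1 -> Raj (id 1, boss_id=NULL, lvl 3).
Iteration 4: boss_id is NULL; no match; recursion stops.
SUM(lvl) = 0 + 1 + 2 + 3 = 6.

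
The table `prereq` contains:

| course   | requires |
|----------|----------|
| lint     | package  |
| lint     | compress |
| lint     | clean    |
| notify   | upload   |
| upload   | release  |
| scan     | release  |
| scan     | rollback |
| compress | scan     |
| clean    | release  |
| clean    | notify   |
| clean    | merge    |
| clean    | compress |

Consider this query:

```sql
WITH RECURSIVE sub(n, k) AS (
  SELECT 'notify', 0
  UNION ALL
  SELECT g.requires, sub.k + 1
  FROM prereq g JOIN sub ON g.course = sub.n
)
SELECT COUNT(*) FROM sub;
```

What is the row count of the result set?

Base: (notify, k=0).
Iteration 1: edges from {notify} -> (upload, k=1).
Iteration 2: edges from {upload} -> (release, k=2).
Iteration 3: no outgoing edges from {release}; recursion stops.
Total rows emitted: 3.

3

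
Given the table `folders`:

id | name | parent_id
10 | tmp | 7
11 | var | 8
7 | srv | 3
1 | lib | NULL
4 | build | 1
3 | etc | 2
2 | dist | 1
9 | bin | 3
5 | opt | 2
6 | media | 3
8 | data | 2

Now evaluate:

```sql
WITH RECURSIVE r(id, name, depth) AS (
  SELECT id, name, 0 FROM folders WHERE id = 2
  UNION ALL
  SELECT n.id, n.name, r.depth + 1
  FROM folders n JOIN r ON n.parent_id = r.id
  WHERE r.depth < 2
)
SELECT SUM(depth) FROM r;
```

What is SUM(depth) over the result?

Base: id=2 (dist) at depth 0.
Iteration 1: rows with parent_id in {2} -> etc (id 3, depth 1), opt (id 5, depth 1), data (id 8, depth 1).
Iteration 2: rows with parent_id in {3,5,8} -> media (id 6, depth 2), srv (id 7, depth 2), bin (id 9, depth 2), var (id 11, depth 2).
Iteration 3: depth < 2 fails for all current rows; recursion stops.
SUM(depth) = 0 + 1 + 1 + 1 + 2 + 2 + 2 + 2 = 11.

11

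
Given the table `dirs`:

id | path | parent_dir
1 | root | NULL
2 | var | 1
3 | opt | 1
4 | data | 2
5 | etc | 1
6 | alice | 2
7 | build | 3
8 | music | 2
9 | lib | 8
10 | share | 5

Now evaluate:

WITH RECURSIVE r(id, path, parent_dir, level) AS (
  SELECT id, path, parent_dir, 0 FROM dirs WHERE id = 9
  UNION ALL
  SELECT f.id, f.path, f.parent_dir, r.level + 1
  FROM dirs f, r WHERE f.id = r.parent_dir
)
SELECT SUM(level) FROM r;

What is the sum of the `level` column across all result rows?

Base: id=9 (lib), parent_dir=8, level 0.
Iteration 1: join on id=8 -> music (id 8, parent_dir=2, level 1).
Iteration 2: join on id=2 -> var (id 2, parent_dir=1, level 2).
Iteration 3: join on id=1 -> root (id 1, parent_dir=NULL, level 3).
Iteration 4: parent_dir is NULL; no match; recursion stops.
SUM(level) = 0 + 1 + 2 + 3 = 6.

6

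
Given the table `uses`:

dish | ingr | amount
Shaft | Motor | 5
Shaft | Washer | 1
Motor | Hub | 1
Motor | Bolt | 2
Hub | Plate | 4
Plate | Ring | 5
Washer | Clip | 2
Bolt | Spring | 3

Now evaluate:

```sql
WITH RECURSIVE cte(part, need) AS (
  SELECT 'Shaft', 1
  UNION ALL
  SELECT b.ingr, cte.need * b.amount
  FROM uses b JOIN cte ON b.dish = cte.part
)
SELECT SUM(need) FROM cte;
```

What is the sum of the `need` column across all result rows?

174

Base: (Shaft, need=1).
Iteration 1: components of {Shaft} -> Motor = 1*5 = 5, Washer = 1*1 = 1.
Iteration 2: components of {Motor,Washer} -> Bolt = 5*2 = 10, Clip = 1*2 = 2, Hub = 5*1 = 5.
Iteration 3: components of {Bolt,Clip,Hub} -> Plate = 5*4 = 20, Spring = 10*3 = 30.
Iteration 4: components of {Plate,Spring} -> Ring = 20*5 = 100.
Iteration 5: no further components; recursion stops.
SUM(need) = 1 + 5 + 1 + 5 + 10 + 2 + 20 + 30 + 100 = 174.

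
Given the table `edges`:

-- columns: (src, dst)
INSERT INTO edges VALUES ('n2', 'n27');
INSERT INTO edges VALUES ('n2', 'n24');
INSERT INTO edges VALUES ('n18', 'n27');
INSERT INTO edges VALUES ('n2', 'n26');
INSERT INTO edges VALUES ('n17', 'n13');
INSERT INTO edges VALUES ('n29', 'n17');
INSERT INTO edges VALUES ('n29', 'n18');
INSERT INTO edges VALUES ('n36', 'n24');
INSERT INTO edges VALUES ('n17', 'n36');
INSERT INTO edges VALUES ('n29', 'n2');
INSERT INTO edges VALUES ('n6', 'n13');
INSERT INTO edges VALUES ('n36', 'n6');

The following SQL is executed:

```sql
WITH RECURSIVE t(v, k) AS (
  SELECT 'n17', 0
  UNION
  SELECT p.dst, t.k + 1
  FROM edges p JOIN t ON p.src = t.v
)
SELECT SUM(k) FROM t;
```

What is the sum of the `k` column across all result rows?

9

Base: (n17, k=0).
Iteration 1: edges from {n17} -> (n13, k=1), (n36, k=1).
Iteration 2: edges from {n13,n36} -> (n24, k=2), (n6, k=2).
Iteration 3: edges from {n24,n6} -> (n13, k=3).
Iteration 4: no outgoing edges from {n13}; recursion stops.
SUM(k) = 0 + 1 + 1 + 2 + 2 + 3 = 9.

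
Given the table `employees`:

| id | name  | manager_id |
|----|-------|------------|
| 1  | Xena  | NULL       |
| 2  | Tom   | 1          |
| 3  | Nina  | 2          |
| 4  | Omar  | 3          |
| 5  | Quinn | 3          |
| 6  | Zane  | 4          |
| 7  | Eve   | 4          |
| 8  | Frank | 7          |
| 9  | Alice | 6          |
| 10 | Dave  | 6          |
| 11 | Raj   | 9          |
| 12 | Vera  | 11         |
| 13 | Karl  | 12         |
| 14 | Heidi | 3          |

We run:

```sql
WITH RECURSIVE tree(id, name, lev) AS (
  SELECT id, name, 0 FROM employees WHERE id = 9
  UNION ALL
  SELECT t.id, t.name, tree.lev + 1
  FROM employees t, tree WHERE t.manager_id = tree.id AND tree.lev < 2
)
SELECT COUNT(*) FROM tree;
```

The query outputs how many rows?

Base: id=9 (Alice) at lev 0.
Iteration 1: rows with manager_id in {9} -> Raj (id 11, lev 1).
Iteration 2: rows with manager_id in {11} -> Vera (id 12, lev 2).
Iteration 3: lev < 2 fails for all current rows; recursion stops.
Total rows emitted: 3.

3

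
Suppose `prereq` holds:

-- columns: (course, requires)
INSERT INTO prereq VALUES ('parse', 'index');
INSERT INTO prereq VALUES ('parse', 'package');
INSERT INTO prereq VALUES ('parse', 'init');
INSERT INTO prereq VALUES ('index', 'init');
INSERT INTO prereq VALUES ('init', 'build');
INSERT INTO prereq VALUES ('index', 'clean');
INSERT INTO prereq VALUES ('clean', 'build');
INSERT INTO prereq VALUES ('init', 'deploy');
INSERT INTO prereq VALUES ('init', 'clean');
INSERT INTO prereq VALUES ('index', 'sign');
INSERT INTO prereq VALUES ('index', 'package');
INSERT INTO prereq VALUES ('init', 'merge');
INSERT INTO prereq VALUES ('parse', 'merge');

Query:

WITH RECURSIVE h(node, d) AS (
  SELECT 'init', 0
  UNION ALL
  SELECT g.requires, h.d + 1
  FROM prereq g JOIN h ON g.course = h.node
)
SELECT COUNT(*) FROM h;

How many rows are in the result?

6

Base: (init, d=0).
Iteration 1: edges from {init} -> (build, d=1), (clean, d=1), (deploy, d=1), (merge, d=1).
Iteration 2: edges from {build,clean,deploy,merge} -> (build, d=2).
Iteration 3: no outgoing edges from {build}; recursion stops.
Total rows emitted: 6.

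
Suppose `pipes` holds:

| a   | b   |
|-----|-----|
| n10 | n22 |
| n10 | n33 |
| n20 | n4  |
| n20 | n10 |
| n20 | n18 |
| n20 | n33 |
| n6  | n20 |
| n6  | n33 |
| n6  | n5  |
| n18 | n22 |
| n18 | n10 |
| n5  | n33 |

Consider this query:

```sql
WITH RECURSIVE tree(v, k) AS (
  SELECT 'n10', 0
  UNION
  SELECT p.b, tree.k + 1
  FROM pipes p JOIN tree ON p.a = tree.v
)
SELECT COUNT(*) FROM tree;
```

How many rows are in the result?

Base: (n10, k=0).
Iteration 1: edges from {n10} -> (n22, k=1), (n33, k=1).
Iteration 2: no outgoing edges from {n22,n33}; recursion stops.
Total rows emitted: 3.

3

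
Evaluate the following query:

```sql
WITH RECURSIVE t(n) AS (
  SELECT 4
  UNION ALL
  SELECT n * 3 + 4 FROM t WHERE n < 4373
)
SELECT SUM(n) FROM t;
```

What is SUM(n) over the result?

Base: n=4.
Iteration 1: 4 < 4373 holds -> n = 4 * 3 + 4 = 16.
Iteration 2: 16 < 4373 holds -> n = 16 * 3 + 4 = 52.
Iteration 3: 52 < 4373 holds -> n = 52 * 3 + 4 = 160.
Iteration 4: 160 < 4373 holds -> n = 160 * 3 + 4 = 484.
Iteration 5: 484 < 4373 holds -> n = 484 * 3 + 4 = 1456.
Iteration 6: 1456 < 4373 holds -> n = 1456 * 3 + 4 = 4372.
Iteration 7: 4372 < 4373 holds -> n = 4372 * 3 + 4 = 13120.
Iteration 8: 13120 < 4373 fails; recursion stops.
SUM(n) = 4 + 16 + 52 + 160 + 484 + 1456 + 4372 + 13120 = 19664.

19664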